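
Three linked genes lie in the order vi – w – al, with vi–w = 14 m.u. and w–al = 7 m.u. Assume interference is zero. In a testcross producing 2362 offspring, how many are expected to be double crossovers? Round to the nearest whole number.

23

Map distances give recombination frequencies of 0.140 and 0.070 for the two intervals.
With no interference, expected double-crossover frequency = 0.140 × 0.070 = 0.00980.
Expected number = 0.00980 × 2362 = 23.15 ≈ 23.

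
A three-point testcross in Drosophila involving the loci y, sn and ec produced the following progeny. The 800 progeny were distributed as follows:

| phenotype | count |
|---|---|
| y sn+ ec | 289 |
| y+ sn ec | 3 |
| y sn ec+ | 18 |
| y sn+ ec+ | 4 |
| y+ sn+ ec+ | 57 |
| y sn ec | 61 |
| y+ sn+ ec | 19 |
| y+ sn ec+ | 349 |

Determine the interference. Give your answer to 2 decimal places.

The two most frequent reciprocal classes, y sn+ ec and y+ sn ec+, are the parental types, so the F1 was y sn+ ec / y+ sn ec+.
The two rarest classes, y sn+ ec+ and y+ sn ec, are the double crossovers. Comparing them with the parentals, only the ec allele has switched, so ec is the middle locus and the order is y – ec – sn.
y–ec: (37 + 7)/800 = 0.0550; ec–sn: (118 + 7)/800 = 0.1562.
Expected DCO frequency = 0.0550 × 0.1562 ≈ 0.00859; observed = 7/800 ≈ 0.00875.
Coefficient of coincidence = 0.00875/0.00859 ≈ 1.02; interference = 1 − 1.02 = -0.02.

-0.02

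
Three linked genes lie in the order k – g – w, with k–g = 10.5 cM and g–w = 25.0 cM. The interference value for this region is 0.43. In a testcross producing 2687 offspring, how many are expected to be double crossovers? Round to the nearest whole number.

Map distances give recombination frequencies of 0.105 and 0.250 for the two intervals.
With interference 0.43 (so coincidence = 0.57), expected double-crossover frequency = 0.105 × 0.250 × 0.57 = 0.01496.
Expected number = 0.01496 × 2687 = 40.20 ≈ 40.

40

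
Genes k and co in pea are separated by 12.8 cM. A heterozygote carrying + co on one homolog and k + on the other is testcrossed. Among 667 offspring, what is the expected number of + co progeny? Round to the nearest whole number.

A map distance of 12.8 cM corresponds to a recombination frequency of 0.128.
The F1 is + co / k +, so + co is a parental gamete class with expected frequency (1 − r)/2 = 0.872/2 = 0.4360.
Expected number = 0.4360 × 667 = 290.81 ≈ 291.

291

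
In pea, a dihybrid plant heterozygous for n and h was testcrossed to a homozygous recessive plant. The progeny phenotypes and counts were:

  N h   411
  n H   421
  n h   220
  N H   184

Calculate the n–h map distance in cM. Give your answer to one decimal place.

The two most frequent classes, N h (411) and n H (421), are the parental types, so the F1 was N h / n H.
The recombinant classes are N H and n h: 184 + 220 = 404.
Recombination frequency = 404/1236 = 0.3269 ≈ 32.7%, i.e. 32.7 cM.

32.7 cM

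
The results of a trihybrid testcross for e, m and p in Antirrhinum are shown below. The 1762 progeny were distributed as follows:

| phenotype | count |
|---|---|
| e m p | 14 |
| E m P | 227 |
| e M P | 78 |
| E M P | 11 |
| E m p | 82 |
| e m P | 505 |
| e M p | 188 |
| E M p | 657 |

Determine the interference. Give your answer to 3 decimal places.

The two most frequent reciprocal classes, E M p and e m P, are the parental types, so the F1 was E M p / e m P.
The two rarest classes, E M P and e m p, are the double crossovers. Comparing them with the parentals, only the p allele has switched, so p is the middle locus and the order is m – p – e.
m–p: (160 + 25)/1762 = 0.1050; p–e: (415 + 25)/1762 = 0.2497.
Expected DCO frequency = 0.1050 × 0.2497 ≈ 0.02622; observed = 25/1762 ≈ 0.01419.
Coefficient of coincidence = 0.01419/0.02622 ≈ 0.541; interference = 1 − 0.541 = 0.459.

0.459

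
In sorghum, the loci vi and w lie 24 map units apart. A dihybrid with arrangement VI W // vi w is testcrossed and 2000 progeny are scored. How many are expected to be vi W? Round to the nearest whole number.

A map distance of 24 map units corresponds to a recombination frequency of 0.240.
The F1 is VI W / vi w, so vi W is a recombinant gamete class with expected frequency r/2 = 0.240/2 = 0.1200.
Expected number = 0.1200 × 2000 = 240.00 ≈ 240.

240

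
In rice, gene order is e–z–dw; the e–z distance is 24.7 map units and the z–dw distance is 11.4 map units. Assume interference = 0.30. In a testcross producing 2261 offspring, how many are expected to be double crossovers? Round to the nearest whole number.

Map distances give recombination frequencies of 0.247 and 0.114 for the two intervals.
With interference 0.30 (so coincidence = 0.70), expected double-crossover frequency = 0.247 × 0.114 × 0.70 = 0.01971.
Expected number = 0.01971 × 2261 = 44.57 ≈ 45.

45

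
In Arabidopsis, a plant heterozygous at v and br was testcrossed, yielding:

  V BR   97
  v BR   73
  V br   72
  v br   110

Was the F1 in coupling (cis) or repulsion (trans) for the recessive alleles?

The two most frequent classes are V BR (97) and v br (110); these are the parental (non-recombinant) types.
So the F1 carried V BR on one chromosome and v br on the other — the recessive alleles are on the same chromosome (cis / coupling).

cis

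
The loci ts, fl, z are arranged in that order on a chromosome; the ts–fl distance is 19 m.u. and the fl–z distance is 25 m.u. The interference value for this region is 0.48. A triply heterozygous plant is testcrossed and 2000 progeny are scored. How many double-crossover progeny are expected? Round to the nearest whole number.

49

Map distances give recombination frequencies of 0.190 and 0.250 for the two intervals.
With interference 0.48 (so coincidence = 0.52), expected double-crossover frequency = 0.190 × 0.250 × 0.52 = 0.02470.
Expected number = 0.02470 × 2000 = 49.40 ≈ 49.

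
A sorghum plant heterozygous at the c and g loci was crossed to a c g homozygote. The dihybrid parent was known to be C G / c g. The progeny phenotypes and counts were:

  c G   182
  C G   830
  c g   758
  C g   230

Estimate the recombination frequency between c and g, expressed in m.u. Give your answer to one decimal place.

20.6 m.u.

The recombinant classes are C g and c G: 230 + 182 = 412.
Recombination frequency = 412/2000 = 0.2060 ≈ 20.6%, i.e. 20.6 m.u.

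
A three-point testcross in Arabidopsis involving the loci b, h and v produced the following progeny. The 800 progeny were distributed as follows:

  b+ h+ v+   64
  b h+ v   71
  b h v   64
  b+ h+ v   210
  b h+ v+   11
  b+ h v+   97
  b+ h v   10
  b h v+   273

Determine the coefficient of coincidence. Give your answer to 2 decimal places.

The two most frequent reciprocal classes, b h v+ and b+ h+ v, are the parental types, so the F1 was b h v+ / b+ h+ v.
The two rarest classes, b h+ v+ and b+ h v, are the double crossovers. Comparing them with the parentals, only the h allele has switched, so h is the middle locus and the order is v – h – b.
v–h: (128 + 21)/800 = 0.1862; h–b: (168 + 21)/800 = 0.2362.
Expected DCO frequency = 0.1862 × 0.2362 ≈ 0.04398; observed = 21/800 ≈ 0.02625.
Coefficient of coincidence = 0.02625/0.04398 ≈ 0.60.

0.60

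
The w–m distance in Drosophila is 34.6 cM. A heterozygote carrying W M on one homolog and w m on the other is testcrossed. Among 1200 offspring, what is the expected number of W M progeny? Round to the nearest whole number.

392

A map distance of 34.6 cM corresponds to a recombination frequency of 0.346.
The F1 is W M / w m, so W M is a parental gamete class with expected frequency (1 − r)/2 = 0.654/2 = 0.3270.
Expected number = 0.3270 × 1200 = 392.40 ≈ 392.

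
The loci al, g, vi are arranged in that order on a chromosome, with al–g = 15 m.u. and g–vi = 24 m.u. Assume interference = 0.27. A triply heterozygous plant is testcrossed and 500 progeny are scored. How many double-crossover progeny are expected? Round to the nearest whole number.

Map distances give recombination frequencies of 0.150 and 0.240 for the two intervals.
With interference 0.27 (so coincidence = 0.73), expected double-crossover frequency = 0.150 × 0.240 × 0.73 = 0.02628.
Expected number = 0.02628 × 500 = 13.14 ≈ 13.

13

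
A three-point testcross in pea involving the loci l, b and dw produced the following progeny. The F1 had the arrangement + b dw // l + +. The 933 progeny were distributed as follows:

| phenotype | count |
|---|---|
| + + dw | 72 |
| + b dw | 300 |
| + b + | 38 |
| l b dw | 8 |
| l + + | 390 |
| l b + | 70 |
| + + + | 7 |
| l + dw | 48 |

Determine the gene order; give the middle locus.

l

The two rarest classes, l b dw and + + +, are the double crossovers. Comparing them with the parentals, only the l allele has switched, so l is the middle locus and the order is b – l – dw.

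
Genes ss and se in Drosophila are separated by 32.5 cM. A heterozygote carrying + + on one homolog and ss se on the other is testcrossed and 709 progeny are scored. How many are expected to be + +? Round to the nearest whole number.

239

A map distance of 32.5 cM corresponds to a recombination frequency of 0.325.
The F1 is + + / ss se, so + + is a parental gamete class with expected frequency (1 − r)/2 = 0.675/2 = 0.3375.
Expected number = 0.3375 × 709 = 239.29 ≈ 239.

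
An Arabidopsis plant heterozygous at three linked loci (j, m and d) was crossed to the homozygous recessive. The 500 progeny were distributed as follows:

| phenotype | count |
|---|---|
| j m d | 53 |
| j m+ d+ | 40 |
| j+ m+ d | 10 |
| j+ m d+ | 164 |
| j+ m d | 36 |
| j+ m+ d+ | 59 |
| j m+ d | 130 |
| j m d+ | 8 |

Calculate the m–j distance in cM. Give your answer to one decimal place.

The two most frequent reciprocal classes, j+ m d+ and j m+ d, are the parental types, so the F1 was j+ m d+ / j m+ d.
The two rarest classes, j m d+ and j+ m+ d, are the double crossovers. Comparing them with the parentals, only the j allele has switched, so j is the middle locus and the order is m – j – d.
Crossovers in the m–j interval produce the single-crossover classes j+ m+ d+ and j m d (59 + 53 = 112) plus the double crossovers (18).
RF(m–j) = (112 + 18) / 500 = 130/500 = 0.2600 → 26.0 cM.

26.0 cM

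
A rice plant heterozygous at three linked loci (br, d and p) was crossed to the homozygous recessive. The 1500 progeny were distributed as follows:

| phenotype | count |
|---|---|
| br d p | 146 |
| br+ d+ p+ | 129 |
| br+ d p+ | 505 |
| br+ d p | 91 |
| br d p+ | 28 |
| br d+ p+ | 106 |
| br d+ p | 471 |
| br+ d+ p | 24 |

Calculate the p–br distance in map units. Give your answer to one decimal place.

16.6 map units

The two most frequent reciprocal classes, br+ d p+ and br d+ p, are the parental types, so the F1 was br+ d p+ / br d+ p.
The two rarest classes, br d p+ and br+ d+ p, are the double crossovers. Comparing them with the parentals, only the br allele has switched, so br is the middle locus and the order is d – br – p.
Crossovers in the br–p interval produce the single-crossover classes br+ d p and br d+ p+ (91 + 106 = 197) plus the double crossovers (52).
RF(br–p) = (197 + 52) / 1500 = 249/1500 = 0.1660 → 16.6 map units.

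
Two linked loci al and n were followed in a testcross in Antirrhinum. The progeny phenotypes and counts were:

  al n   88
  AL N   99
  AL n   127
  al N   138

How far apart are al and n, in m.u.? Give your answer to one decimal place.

The two most frequent classes, AL n (127) and al N (138), are the parental types, so the F1 was AL n / al N.
The recombinant classes are AL N and al n: 99 + 88 = 187.
Recombination frequency = 187/452 = 0.4137 ≈ 41.4%, i.e. 41.4 m.u.

41.4 m.u.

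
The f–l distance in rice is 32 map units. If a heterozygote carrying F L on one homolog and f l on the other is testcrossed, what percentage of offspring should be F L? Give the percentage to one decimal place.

34.0%

A map distance of 32 map units corresponds to a recombination frequency of 0.320.
The F1 is F L / f l, so F L is a parental gamete class with expected frequency (1 − r)/2 = 0.680/2 = 0.3400.
That is 0.3400 = 34.0% of the progeny.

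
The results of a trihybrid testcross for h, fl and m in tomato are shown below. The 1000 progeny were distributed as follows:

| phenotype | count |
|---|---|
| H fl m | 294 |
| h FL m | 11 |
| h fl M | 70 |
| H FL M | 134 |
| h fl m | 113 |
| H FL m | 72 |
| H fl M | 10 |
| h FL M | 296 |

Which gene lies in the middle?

m

The two most frequent reciprocal classes, h FL M and H fl m, are the parental types, so the F1 was h FL M / H fl m.
The two rarest classes, h FL m and H fl M, are the double crossovers. Comparing them with the parentals, only the m allele has switched, so m is the middle locus and the order is h – m – fl.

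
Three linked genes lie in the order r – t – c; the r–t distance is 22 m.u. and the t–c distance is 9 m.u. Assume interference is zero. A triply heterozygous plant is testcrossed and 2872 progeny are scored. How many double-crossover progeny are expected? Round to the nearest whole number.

57

Map distances give recombination frequencies of 0.220 and 0.090 for the two intervals.
With no interference, expected double-crossover frequency = 0.220 × 0.090 = 0.01980.
Expected number = 0.01980 × 2872 = 56.87 ≈ 57.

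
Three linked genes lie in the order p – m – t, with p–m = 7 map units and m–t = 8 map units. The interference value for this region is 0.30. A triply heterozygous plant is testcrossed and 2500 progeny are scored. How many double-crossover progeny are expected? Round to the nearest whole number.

10

Map distances give recombination frequencies of 0.070 and 0.080 for the two intervals.
With interference 0.30 (so coincidence = 0.70), expected double-crossover frequency = 0.070 × 0.080 × 0.70 = 0.00392.
Expected number = 0.00392 × 2500 = 9.80 ≈ 10.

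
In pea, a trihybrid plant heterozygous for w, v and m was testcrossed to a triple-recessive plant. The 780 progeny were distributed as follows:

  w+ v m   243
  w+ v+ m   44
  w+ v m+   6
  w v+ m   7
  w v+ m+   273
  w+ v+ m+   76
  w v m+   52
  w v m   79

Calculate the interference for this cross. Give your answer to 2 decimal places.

0.45

The two most frequent reciprocal classes, w+ v m and w v+ m+, are the parental types, so the F1 was w+ v m / w v+ m+.
The two rarest classes, w+ v m+ and w v+ m, are the double crossovers. Comparing them with the parentals, only the m allele has switched, so m is the middle locus and the order is v – m – w.
v–m: (96 + 13)/780 = 0.1397; m–w: (155 + 13)/780 = 0.2154.
Expected DCO frequency = 0.1397 × 0.2154 ≈ 0.03009; observed = 13/780 ≈ 0.01667.
Coefficient of coincidence = 0.01667/0.03009 ≈ 0.55; interference = 1 − 0.55 = 0.45.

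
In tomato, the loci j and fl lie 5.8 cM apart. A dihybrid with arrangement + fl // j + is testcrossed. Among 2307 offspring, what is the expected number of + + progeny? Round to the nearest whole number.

A map distance of 5.8 cM corresponds to a recombination frequency of 0.058.
The F1 is + fl / j +, so + + is a recombinant gamete class with expected frequency r/2 = 0.058/2 = 0.0290.
Expected number = 0.0290 × 2307 = 66.90 ≈ 67.

67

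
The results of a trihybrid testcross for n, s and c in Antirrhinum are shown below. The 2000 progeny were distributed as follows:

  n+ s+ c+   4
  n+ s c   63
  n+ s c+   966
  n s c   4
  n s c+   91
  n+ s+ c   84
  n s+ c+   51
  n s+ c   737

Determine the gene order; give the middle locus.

s

The two most frequent reciprocal classes, n s+ c and n+ s c+, are the parental types, so the F1 was n s+ c / n+ s c+.
The two rarest classes, n s c and n+ s+ c+, are the double crossovers. Comparing them with the parentals, only the s allele has switched, so s is the middle locus and the order is c – s – n.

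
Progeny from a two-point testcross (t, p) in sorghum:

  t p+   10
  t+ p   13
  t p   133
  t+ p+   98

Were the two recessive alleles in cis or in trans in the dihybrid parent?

cis

The two most frequent classes are t+ p+ (98) and t p (133); these are the parental (non-recombinant) types.
So the F1 carried t+ p+ on one chromosome and t p on the other — the recessive alleles are on the same chromosome (cis / coupling).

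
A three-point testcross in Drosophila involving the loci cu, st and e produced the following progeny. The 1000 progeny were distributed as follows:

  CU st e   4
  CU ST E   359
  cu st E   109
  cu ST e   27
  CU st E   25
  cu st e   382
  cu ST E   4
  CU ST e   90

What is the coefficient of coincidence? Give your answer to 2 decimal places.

The two most frequent reciprocal classes, CU ST E and cu st e, are the parental types, so the F1 was CU ST E / cu st e.
The two rarest classes, cu ST E and CU st e, are the double crossovers. Comparing them with the parentals, only the cu allele has switched, so cu is the middle locus and the order is st – cu – e.
st–cu: (52 + 8)/1000 = 0.0600; cu–e: (199 + 8)/1000 = 0.2070.
Expected DCO frequency = 0.0600 × 0.2070 ≈ 0.01242; observed = 8/1000 ≈ 0.00800.
Coefficient of coincidence = 0.00800/0.01242 ≈ 0.64.

0.64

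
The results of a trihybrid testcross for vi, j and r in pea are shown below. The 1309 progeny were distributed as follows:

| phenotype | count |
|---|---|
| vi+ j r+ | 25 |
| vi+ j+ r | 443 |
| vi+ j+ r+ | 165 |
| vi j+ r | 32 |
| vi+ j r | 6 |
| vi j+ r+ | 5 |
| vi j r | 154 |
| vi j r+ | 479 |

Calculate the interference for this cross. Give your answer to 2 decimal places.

0.36

The two most frequent reciprocal classes, vi j r+ and vi+ j+ r, are the parental types, so the F1 was vi j r+ / vi+ j+ r.
The two rarest classes, vi j+ r+ and vi+ j r, are the double crossovers. Comparing them with the parentals, only the j allele has switched, so j is the middle locus and the order is vi – j – r.
vi–j: (57 + 11)/1309 = 0.0519; j–r: (319 + 11)/1309 = 0.2521.
Expected DCO frequency = 0.0519 × 0.2521 ≈ 0.01308; observed = 11/1309 ≈ 0.00840.
Coefficient of coincidence = 0.00840/0.01308 ≈ 0.64; interference = 1 − 0.64 = 0.36.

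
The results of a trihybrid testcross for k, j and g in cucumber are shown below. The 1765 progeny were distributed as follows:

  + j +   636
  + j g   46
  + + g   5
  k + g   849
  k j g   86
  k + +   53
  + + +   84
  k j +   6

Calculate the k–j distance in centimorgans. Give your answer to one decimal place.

10.3 centimorgans

The two most frequent reciprocal classes, k + g and + j +, are the parental types, so the F1 was k + g / + j +.
The two rarest classes, + + g and k j +, are the double crossovers. Comparing them with the parentals, only the k allele has switched, so k is the middle locus and the order is j – k – g.
Crossovers in the j–k interval produce the single-crossover classes k j g and + + + (86 + 84 = 170) plus the double crossovers (11).
RF(j–k) = (170 + 11) / 1765 = 181/1765 = 0.1025 → 10.3 centimorgans.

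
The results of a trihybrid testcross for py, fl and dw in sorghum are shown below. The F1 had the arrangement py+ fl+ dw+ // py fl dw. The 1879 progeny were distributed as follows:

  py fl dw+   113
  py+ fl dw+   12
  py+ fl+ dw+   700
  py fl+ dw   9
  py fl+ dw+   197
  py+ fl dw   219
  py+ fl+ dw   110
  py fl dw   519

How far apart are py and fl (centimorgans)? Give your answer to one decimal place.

The two rarest classes, py+ fl dw+ and py fl+ dw, are the double crossovers. Comparing them with the parentals, only the fl allele has switched, so fl is the middle locus and the order is dw – fl – py.
Crossovers in the fl–py interval produce the single-crossover classes py fl+ dw+ and py+ fl dw (197 + 219 = 416) plus the double crossovers (21).
RF(fl–py) = (416 + 21) / 1879 = 437/1879 = 0.2326 → 23.3 centimorgans.

23.3 centimorgans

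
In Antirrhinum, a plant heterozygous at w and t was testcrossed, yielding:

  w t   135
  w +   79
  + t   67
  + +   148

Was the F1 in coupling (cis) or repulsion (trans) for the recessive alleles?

The two most frequent classes are + + (148) and w t (135); these are the parental (non-recombinant) types.
So the F1 carried + + on one chromosome and w t on the other — the recessive alleles are on the same chromosome (cis / coupling).

cis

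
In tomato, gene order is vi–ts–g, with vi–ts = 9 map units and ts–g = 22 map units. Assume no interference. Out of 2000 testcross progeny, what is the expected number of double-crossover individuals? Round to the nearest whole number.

Map distances give recombination frequencies of 0.090 and 0.220 for the two intervals.
With no interference, expected double-crossover frequency = 0.090 × 0.220 = 0.01980.
Expected number = 0.01980 × 2000 = 39.60 ≈ 40.

40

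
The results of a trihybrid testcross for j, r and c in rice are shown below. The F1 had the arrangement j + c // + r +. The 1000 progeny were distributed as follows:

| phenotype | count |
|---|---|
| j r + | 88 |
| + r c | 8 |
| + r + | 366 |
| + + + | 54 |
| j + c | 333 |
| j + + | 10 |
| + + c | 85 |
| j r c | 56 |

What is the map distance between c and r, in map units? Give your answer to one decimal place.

The two rarest classes, j + + and + r c, are the double crossovers. Comparing them with the parentals, only the c allele has switched, so c is the middle locus and the order is r – c – j.
Crossovers in the r–c interval produce the single-crossover classes j r c and + + + (56 + 54 = 110) plus the double crossovers (18).
RF(r–c) = (110 + 18) / 1000 = 128/1000 = 0.1280 → 12.8 map units.

12.8 map units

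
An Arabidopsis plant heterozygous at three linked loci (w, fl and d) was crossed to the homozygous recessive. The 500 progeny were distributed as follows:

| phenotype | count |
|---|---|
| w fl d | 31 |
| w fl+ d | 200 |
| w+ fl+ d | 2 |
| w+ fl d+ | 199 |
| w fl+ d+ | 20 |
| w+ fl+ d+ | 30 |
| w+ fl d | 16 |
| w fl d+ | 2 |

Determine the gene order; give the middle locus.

The two most frequent reciprocal classes, w+ fl d+ and w fl+ d, are the parental types, so the F1 was w+ fl d+ / w fl+ d.
The two rarest classes, w fl d+ and w+ fl+ d, are the double crossovers. Comparing them with the parentals, only the w allele has switched, so w is the middle locus and the order is fl – w – d.

w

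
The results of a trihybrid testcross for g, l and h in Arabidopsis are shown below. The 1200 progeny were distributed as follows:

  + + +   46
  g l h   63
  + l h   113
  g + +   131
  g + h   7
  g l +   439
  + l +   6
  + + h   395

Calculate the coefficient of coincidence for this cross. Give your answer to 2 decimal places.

0.50

The two most frequent reciprocal classes, g l + and + + h, are the parental types, so the F1 was g l + / + + h.
The two rarest classes, + l + and g + h, are the double crossovers. Comparing them with the parentals, only the g allele has switched, so g is the middle locus and the order is h – g – l.
h–g: (109 + 13)/1200 = 0.1017; g–l: (244 + 13)/1200 = 0.2142.
Expected DCO frequency = 0.1017 × 0.2142 ≈ 0.02178; observed = 13/1200 ≈ 0.01083.
Coefficient of coincidence = 0.01083/0.02178 ≈ 0.50.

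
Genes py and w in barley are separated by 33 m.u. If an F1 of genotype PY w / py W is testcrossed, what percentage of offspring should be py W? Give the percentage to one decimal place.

A map distance of 33 m.u. corresponds to a recombination frequency of 0.330.
The F1 is PY w / py W, so py W is a parental gamete class with expected frequency (1 − r)/2 = 0.670/2 = 0.3350.
That is 0.3350 = 33.5% of the progeny.

33.5%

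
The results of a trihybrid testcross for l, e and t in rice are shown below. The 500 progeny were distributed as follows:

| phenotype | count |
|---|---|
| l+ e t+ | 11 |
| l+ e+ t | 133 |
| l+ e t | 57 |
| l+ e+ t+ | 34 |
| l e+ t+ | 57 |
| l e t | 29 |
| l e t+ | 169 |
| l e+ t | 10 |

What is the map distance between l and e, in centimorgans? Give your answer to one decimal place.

27.0 centimorgans

The two most frequent reciprocal classes, l e t+ and l+ e+ t, are the parental types, so the F1 was l e t+ / l+ e+ t.
The two rarest classes, l+ e t+ and l e+ t, are the double crossovers. Comparing them with the parentals, only the l allele has switched, so l is the middle locus and the order is t – l – e.
Crossovers in the l–e interval produce the single-crossover classes l e+ t+ and l+ e t (57 + 57 = 114) plus the double crossovers (21).
RF(l–e) = (114 + 21) / 500 = 135/500 = 0.2700 → 27.0 centimorgans.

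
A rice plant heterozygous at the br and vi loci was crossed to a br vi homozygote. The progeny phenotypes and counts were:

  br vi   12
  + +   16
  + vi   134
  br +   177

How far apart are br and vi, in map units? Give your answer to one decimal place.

The two most frequent classes, + vi (134) and br + (177), are the parental types, so the F1 was + vi / br +.
The recombinant classes are + + and br vi: 16 + 12 = 28.
Recombination frequency = 28/339 = 0.0826 ≈ 8.3%, i.e. 8.3 map units.

8.3 map units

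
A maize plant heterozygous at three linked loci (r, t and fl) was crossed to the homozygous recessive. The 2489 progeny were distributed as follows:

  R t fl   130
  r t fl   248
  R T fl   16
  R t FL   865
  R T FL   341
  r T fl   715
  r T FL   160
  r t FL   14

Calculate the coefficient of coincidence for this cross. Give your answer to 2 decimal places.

0.38

The two most frequent reciprocal classes, R t FL and r T fl, are the parental types, so the F1 was R t FL / r T fl.
The two rarest classes, r t FL and R T fl, are the double crossovers. Comparing them with the parentals, only the r allele has switched, so r is the middle locus and the order is t – r – fl.
t–r: (589 + 30)/2489 = 0.2487; r–fl: (290 + 30)/2489 = 0.1286.
Expected DCO frequency = 0.2487 × 0.1286 ≈ 0.03198; observed = 30/2489 ≈ 0.01205.
Coefficient of coincidence = 0.01205/0.03198 ≈ 0.38.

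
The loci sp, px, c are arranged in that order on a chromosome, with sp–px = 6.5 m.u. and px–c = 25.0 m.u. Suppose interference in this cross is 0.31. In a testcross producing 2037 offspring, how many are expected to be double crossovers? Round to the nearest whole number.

23

Map distances give recombination frequencies of 0.065 and 0.250 for the two intervals.
With interference 0.31 (so coincidence = 0.69), expected double-crossover frequency = 0.065 × 0.250 × 0.69 = 0.01121.
Expected number = 0.01121 × 2037 = 22.84 ≈ 23.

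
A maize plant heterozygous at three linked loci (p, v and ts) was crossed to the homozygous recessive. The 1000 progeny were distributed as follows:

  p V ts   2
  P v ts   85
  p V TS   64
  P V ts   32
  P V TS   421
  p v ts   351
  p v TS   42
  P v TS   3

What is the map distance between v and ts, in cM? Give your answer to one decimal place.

7.9 cM

The two most frequent reciprocal classes, P V TS and p v ts, are the parental types, so the F1 was P V TS / p v ts.
The two rarest classes, P v TS and p V ts, are the double crossovers. Comparing them with the parentals, only the v allele has switched, so v is the middle locus and the order is p – v – ts.
Crossovers in the v–ts interval produce the single-crossover classes P V ts and p v TS (32 + 42 = 74) plus the double crossovers (5).
RF(v–ts) = (74 + 5) / 1000 = 79/1000 = 0.0790 → 7.9 cM.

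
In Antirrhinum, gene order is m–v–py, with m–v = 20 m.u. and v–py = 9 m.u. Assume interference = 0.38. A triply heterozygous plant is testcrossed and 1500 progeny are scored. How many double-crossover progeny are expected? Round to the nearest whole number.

17

Map distances give recombination frequencies of 0.200 and 0.090 for the two intervals.
With interference 0.38 (so coincidence = 0.62), expected double-crossover frequency = 0.200 × 0.090 × 0.62 = 0.01116.
Expected number = 0.01116 × 1500 = 16.74 ≈ 17.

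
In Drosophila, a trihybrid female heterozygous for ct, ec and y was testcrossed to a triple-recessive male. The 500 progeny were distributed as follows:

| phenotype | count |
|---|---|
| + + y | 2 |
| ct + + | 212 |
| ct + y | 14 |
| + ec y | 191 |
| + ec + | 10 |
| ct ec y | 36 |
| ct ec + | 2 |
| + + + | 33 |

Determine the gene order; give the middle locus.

ec

The two most frequent reciprocal classes, ct + + and + ec y, are the parental types, so the F1 was ct + + / + ec y.
The two rarest classes, ct ec + and + + y, are the double crossovers. Comparing them with the parentals, only the ec allele has switched, so ec is the middle locus and the order is ct – ec – y.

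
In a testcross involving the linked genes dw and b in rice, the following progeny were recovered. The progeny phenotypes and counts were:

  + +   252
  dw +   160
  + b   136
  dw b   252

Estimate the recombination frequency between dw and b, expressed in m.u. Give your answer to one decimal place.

The two most frequent classes, + + (252) and dw b (252), are the parental types, so the F1 was + + / dw b.
The recombinant classes are + b and dw +: 136 + 160 = 296.
Recombination frequency = 296/800 = 0.3700 ≈ 37.0%, i.e. 37.0 m.u.

37.0 m.u.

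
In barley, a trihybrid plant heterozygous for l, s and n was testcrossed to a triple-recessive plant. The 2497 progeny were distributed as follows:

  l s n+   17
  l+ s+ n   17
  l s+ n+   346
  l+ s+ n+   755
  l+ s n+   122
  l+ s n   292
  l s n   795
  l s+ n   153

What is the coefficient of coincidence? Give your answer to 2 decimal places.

0.41

The two most frequent reciprocal classes, l+ s+ n+ and l s n, are the parental types, so the F1 was l+ s+ n+ / l s n.
The two rarest classes, l+ s+ n and l s n+, are the double crossovers. Comparing them with the parentals, only the n allele has switched, so n is the middle locus and the order is l – n – s.
l–n: (638 + 34)/2497 = 0.2691; n–s: (275 + 34)/2497 = 0.1237.
Expected DCO frequency = 0.2691 × 0.1237 ≈ 0.03329; observed = 34/2497 ≈ 0.01362.
Coefficient of coincidence = 0.01362/0.03329 ≈ 0.41.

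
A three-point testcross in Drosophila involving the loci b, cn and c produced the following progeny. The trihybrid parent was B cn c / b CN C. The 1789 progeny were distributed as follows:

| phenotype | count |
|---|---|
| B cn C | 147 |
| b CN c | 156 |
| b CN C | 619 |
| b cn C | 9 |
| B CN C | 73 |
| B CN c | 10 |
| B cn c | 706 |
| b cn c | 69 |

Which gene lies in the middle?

The two rarest classes, B CN c and b cn C, are the double crossovers. Comparing them with the parentals, only the cn allele has switched, so cn is the middle locus and the order is c – cn – b.

cn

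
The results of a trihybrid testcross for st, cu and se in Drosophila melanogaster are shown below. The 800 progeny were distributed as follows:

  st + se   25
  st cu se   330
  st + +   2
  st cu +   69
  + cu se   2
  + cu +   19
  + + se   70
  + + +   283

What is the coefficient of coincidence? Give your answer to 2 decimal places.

The two most frequent reciprocal classes, st cu se and + + +, are the parental types, so the F1 was st cu se / + + +.
The two rarest classes, + cu se and st + +, are the double crossovers. Comparing them with the parentals, only the st allele has switched, so st is the middle locus and the order is cu – st – se.
cu–st: (44 + 4)/800 = 0.0600; st–se: (139 + 4)/800 = 0.1787.
Expected DCO frequency = 0.0600 × 0.1787 ≈ 0.01072; observed = 4/800 ≈ 0.00500.
Coefficient of coincidence = 0.00500/0.01072 ≈ 0.47.

0.47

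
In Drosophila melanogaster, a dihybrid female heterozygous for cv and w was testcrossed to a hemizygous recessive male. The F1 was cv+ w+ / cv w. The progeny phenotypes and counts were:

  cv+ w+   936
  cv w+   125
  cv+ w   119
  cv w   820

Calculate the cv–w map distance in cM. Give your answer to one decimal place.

12.2 cM

The recombinant classes are cv+ w and cv w+: 119 + 125 = 244.
Recombination frequency = 244/2000 = 0.1220 ≈ 12.2%, i.e. 12.2 cM.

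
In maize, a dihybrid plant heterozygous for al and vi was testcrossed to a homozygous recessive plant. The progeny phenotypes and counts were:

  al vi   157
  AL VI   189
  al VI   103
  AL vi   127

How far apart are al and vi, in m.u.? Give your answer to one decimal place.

The two most frequent classes, AL VI (189) and al vi (157), are the parental types, so the F1 was AL VI / al vi.
The recombinant classes are AL vi and al VI: 127 + 103 = 230.
Recombination frequency = 230/576 = 0.3993 ≈ 39.9%, i.e. 39.9 m.u.

39.9 m.u.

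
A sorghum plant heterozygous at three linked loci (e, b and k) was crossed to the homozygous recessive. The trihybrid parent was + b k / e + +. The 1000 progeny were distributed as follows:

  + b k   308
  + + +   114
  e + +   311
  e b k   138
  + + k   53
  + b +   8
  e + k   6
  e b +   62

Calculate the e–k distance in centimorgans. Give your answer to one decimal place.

The two rarest classes, + b + and e + k, are the double crossovers. Comparing them with the parentals, only the k allele has switched, so k is the middle locus and the order is b – k – e.
Crossovers in the k–e interval produce the single-crossover classes e b k and + + + (138 + 114 = 252) plus the double crossovers (14).
RF(k–e) = (252 + 14) / 1000 = 266/1000 = 0.2660 → 26.6 centimorgans.

26.6 centimorgans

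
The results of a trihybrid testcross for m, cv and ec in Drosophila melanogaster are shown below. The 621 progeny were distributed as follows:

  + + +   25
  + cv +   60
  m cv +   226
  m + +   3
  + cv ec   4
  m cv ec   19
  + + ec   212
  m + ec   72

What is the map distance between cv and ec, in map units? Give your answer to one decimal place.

The two most frequent reciprocal classes, + + ec and m cv +, are the parental types, so the F1 was + + ec / m cv +.
The two rarest classes, + cv ec and m + +, are the double crossovers. Comparing them with the parentals, only the cv allele has switched, so cv is the middle locus and the order is m – cv – ec.
Crossovers in the cv–ec interval produce the single-crossover classes + + + and m cv ec (25 + 19 = 44) plus the double crossovers (7).
RF(cv–ec) = (44 + 7) / 621 = 51/621 = 0.0821 → 8.2 map units.

8.2 map units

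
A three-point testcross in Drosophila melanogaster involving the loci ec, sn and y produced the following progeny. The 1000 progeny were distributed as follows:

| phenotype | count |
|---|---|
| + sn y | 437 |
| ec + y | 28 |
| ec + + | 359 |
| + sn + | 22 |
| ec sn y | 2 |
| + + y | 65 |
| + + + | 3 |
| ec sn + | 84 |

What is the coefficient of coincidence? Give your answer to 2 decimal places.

The two most frequent reciprocal classes, + sn y and ec + +, are the parental types, so the F1 was + sn y / ec + +.
The two rarest classes, ec sn y and + + +, are the double crossovers. Comparing them with the parentals, only the ec allele has switched, so ec is the middle locus and the order is y – ec – sn.
y–ec: (50 + 5)/1000 = 0.0550; ec–sn: (149 + 5)/1000 = 0.1540.
Expected DCO frequency = 0.0550 × 0.1540 ≈ 0.00847; observed = 5/1000 ≈ 0.00500.
Coefficient of coincidence = 0.00500/0.00847 ≈ 0.59.

0.59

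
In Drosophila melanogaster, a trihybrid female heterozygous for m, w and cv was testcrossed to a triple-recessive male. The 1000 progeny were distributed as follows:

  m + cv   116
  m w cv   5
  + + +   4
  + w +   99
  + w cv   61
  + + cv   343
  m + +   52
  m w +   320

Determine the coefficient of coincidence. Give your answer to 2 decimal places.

0.33

The two most frequent reciprocal classes, + + cv and m w +, are the parental types, so the F1 was + + cv / m w +.
The two rarest classes, + + + and m w cv, are the double crossovers. Comparing them with the parentals, only the cv allele has switched, so cv is the middle locus and the order is m – cv – w.
m–cv: (215 + 9)/1000 = 0.2240; cv–w: (113 + 9)/1000 = 0.1220.
Expected DCO frequency = 0.2240 × 0.1220 ≈ 0.02733; observed = 9/1000 ≈ 0.00900.
Coefficient of coincidence = 0.00900/0.02733 ≈ 0.33.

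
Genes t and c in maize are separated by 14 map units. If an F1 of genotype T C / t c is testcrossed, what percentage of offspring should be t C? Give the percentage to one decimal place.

7.0%

A map distance of 14 map units corresponds to a recombination frequency of 0.140.
The F1 is T C / t c, so t C is a recombinant gamete class with expected frequency r/2 = 0.140/2 = 0.0700.
That is 0.0700 = 7.0% of the progeny.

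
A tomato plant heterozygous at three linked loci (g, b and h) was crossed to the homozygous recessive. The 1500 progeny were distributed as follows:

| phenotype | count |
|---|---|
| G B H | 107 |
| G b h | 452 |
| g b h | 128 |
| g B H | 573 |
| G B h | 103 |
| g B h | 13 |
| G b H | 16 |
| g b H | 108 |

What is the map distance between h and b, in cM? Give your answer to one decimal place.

16.0 cM

The two most frequent reciprocal classes, g B H and G b h, are the parental types, so the F1 was g B H / G b h.
The two rarest classes, g B h and G b H, are the double crossovers. Comparing them with the parentals, only the h allele has switched, so h is the middle locus and the order is b – h – g.
Crossovers in the b–h interval produce the single-crossover classes g b H and G B h (108 + 103 = 211) plus the double crossovers (29).
RF(b–h) = (211 + 29) / 1500 = 240/1500 = 0.1600 → 16.0 cM.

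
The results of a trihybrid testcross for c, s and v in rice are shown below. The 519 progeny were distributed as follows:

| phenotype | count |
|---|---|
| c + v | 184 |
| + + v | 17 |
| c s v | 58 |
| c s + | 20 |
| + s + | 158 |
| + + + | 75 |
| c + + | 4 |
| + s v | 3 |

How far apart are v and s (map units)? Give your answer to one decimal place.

The two most frequent reciprocal classes, + s + and c + v, are the parental types, so the F1 was + s + / c + v.
The two rarest classes, + s v and c + +, are the double crossovers. Comparing them with the parentals, only the v allele has switched, so v is the middle locus and the order is s – v – c.
Crossovers in the s–v interval produce the single-crossover classes + + + and c s v (75 + 58 = 133) plus the double crossovers (7).
RF(s–v) = (133 + 7) / 519 = 140/519 = 0.2697 → 27.0 map units.

27.0 map units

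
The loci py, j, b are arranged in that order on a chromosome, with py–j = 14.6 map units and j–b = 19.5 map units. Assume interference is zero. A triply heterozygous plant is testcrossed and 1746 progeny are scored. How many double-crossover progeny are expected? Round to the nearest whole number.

Map distances give recombination frequencies of 0.146 and 0.195 for the two intervals.
With no interference, expected double-crossover frequency = 0.146 × 0.195 = 0.02847.
Expected number = 0.02847 × 1746 = 49.71 ≈ 50.

50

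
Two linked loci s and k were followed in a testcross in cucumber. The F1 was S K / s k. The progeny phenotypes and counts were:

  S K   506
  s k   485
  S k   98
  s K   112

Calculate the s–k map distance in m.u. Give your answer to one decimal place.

17.5 m.u.

The recombinant classes are S k and s K: 98 + 112 = 210.
Recombination frequency = 210/1201 = 0.1749 ≈ 17.5%, i.e. 17.5 m.u.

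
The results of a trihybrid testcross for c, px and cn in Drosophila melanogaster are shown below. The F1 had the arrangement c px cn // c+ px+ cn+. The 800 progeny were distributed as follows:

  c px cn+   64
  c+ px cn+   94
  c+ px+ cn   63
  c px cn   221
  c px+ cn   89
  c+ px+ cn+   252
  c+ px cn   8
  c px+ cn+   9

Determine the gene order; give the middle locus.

c

The two rarest classes, c+ px cn and c px+ cn+, are the double crossovers. Comparing them with the parentals, only the c allele has switched, so c is the middle locus and the order is cn – c – px.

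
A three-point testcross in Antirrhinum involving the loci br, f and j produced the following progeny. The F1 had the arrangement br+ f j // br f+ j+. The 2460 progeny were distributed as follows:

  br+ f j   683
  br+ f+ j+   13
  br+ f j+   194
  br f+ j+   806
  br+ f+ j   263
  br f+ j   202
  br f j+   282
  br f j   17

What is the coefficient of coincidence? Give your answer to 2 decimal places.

The two rarest classes, br f j and br+ f+ j+, are the double crossovers. Comparing them with the parentals, only the br allele has switched, so br is the middle locus and the order is f – br – j.
f–br: (545 + 30)/2460 = 0.2337; br–j: (396 + 30)/2460 = 0.1732.
Expected DCO frequency = 0.2337 × 0.1732 ≈ 0.04048; observed = 30/2460 ≈ 0.01220.
Coefficient of coincidence = 0.01220/0.04048 ≈ 0.30.

0.30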